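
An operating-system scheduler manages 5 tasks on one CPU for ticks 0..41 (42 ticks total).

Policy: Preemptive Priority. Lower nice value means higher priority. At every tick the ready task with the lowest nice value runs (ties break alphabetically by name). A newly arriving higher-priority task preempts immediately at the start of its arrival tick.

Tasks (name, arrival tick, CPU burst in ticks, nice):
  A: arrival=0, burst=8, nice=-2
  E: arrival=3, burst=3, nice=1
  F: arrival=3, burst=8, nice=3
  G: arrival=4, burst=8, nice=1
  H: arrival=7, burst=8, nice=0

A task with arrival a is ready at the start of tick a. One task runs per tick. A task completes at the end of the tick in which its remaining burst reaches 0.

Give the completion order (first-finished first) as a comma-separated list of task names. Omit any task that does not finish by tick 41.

t=0: ready={A} → run A
t=1: ready={A} → run A
t=2: ready={A} → run A
t=3: ready={A,E,F} → run A
t=4: ready={A,E,F,G} → run A
t=5: ready={A,E,F,G} → run A
t=6: ready={A,E,F,G} → run A
t=7: ready={A,E,F,G,H} → run A
t=8: ready={E,F,G,H} → run H
t=9: ready={E,F,G,H} → run H
t=10: ready={E,F,G,H} → run H
t=11: ready={E,F,G,H} → run H
t=12: ready={E,F,G,H} → run H
t=13: ready={E,F,G,H} → run H
t=14: ready={E,F,G,H} → run H
t=15: ready={E,F,G,H} → run H
t=16: ready={E,F,G} → run E
t=17: ready={E,F,G} → run E
t=18: ready={E,F,G} → run E
t=19: ready={F,G} → run G
t=20: ready={F,G} → run G
t=21: ready={F,G} → run G
t=22: ready={F,G} → run G
t=23: ready={F,G} → run G
t=24: ready={F,G} → run G
t=25: ready={F,G} → run G
t=26: ready={F,G} → run G
t=27: ready={F} → run F
t=28: ready={F} → run F
t=29: ready={F} → run F
t=30: ready={F} → run F
t=31: ready={F} → run F
t=32: ready={F} → run F
t=33: ready={F} → run F
t=34: ready={F} → run F
t=35: (idle)
t=36: (idle)
t=37: (idle)
t=38: (idle)
t=39: (idle)
t=40: (idle)
t=41: (idle)

completion order = A, H, E, G, F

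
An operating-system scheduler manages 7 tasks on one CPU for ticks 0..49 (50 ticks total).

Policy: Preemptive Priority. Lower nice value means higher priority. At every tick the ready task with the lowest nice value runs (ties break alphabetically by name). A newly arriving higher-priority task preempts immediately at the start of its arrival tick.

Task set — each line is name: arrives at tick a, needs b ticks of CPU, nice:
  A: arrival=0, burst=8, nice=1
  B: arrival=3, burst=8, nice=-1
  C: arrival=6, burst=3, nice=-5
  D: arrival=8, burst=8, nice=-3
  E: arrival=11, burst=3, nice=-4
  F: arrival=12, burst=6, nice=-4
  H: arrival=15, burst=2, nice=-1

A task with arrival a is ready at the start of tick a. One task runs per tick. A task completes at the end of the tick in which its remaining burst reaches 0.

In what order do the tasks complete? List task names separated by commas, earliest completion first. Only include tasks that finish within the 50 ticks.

completion order = C, E, F, D, B, H, A

t=0: ready={A} → run A
t=1: ready={A} → run A
t=2: ready={A} → run A
t=3: ready={A,B} → run B
t=4: ready={A,B} → run B
t=5: ready={A,B} → run B
t=6: ready={A,B,C} → run C
t=7: ready={A,B,C} → run C
t=8: ready={A,B,C,D} → run C
t=9: ready={A,B,D} → run D
t=10: ready={A,B,D} → run D
t=11: ready={A,B,D,E} → run E
t=12: ready={A,B,D,E,F} → run E
t=13: ready={A,B,D,E,F} → run E
t=14: ready={A,B,D,F} → run F
t=15: ready={A,B,D,F,H} → run F
t=16: ready={A,B,D,F,H} → run F
t=17: ready={A,B,D,F,H} → run F
t=18: ready={A,B,D,F,H} → run F
t=19: ready={A,B,D,F,H} → run F
t=20: ready={A,B,D,H} → run D
t=21: ready={A,B,D,H} → run D
t=22: ready={A,B,D,H} → run D
t=23: ready={A,B,D,H} → run D
t=24: ready={A,B,D,H} → run D
t=25: ready={A,B,D,H} → run D
t=26: ready={A,B,H} → run B
t=27: ready={A,B,H} → run B
t=28: ready={A,B,H} → run B
t=29: ready={A,B,H} → run B
t=30: ready={A,B,H} → run B
t=31: ready={A,H} → run H
t=32: ready={A,H} → run H
t=33: ready={A} → run A
t=34: ready={A} → run A
t=35: ready={A} → run A
t=36: ready={A} → run A
t=37: ready={A} → run A
t=38: (idle)
t=39: (idle)
t=40: (idle)
t=41: (idle)
t=42: (idle)
t=43: (idle)
t=44: (idle)
t=45: (idle)
t=46: (idle)
t=47: (idle)
t=48: (idle)
t=49: (idle)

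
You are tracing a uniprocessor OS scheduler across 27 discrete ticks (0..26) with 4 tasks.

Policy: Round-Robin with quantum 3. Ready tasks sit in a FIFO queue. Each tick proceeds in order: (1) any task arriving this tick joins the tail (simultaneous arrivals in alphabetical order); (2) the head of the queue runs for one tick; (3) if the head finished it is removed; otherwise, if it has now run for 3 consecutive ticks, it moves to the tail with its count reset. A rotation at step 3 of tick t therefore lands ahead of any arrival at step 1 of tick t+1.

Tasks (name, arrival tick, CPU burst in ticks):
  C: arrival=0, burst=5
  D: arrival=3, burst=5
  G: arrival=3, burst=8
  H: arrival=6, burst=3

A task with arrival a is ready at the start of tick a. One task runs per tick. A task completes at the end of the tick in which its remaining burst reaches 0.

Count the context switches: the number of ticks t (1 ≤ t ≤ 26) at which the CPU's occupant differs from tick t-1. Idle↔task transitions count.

context switches = 6

t=0: queue=[C] q_used=0 → run C
t=1: queue=[C] q_used=1 → run C
t=2: queue=[C] q_used=2 → run C
t=3: queue=[C,D,G] q_used=0 → run C
t=4: queue=[C,D,G] q_used=1 → run C
t=5: queue=[D,G] q_used=0 → run D
t=6: queue=[D,G,H] q_used=1 → run D
t=7: queue=[D,G,H] q_used=2 → run D
t=8: queue=[G,H,D] q_used=0 → run G
t=9: queue=[G,H,D] q_used=1 → run G
t=10: queue=[G,H,D] q_used=2 → run G
t=11: queue=[H,D,G] q_used=0 → run H
t=12: queue=[H,D,G] q_used=1 → run H
t=13: queue=[H,D,G] q_used=2 → run H
t=14: queue=[D,G] q_used=0 → run D
t=15: queue=[D,G] q_used=1 → run D
t=16: queue=[G] q_used=0 → run G
t=17: queue=[G] q_used=1 → run G
t=18: queue=[G] q_used=2 → run G
t=19: queue=[G] q_used=0 → run G
t=20: queue=[G] q_used=1 → run G
t=21: (idle)
t=22: (idle)
t=23: (idle)
t=24: (idle)
t=25: (idle)
t=26: (idle)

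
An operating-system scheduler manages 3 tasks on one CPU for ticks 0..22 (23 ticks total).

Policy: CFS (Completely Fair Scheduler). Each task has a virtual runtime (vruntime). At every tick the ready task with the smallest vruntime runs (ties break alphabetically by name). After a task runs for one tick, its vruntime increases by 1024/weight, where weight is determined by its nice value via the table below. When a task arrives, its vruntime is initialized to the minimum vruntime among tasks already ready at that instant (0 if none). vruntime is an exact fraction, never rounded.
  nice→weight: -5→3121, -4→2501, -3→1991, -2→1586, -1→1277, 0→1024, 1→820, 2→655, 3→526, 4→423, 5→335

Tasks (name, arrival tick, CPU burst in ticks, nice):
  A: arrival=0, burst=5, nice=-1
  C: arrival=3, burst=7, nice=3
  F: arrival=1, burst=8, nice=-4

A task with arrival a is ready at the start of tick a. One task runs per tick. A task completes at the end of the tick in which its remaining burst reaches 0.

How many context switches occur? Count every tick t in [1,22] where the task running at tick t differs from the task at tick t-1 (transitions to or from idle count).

context switches = 12

t=0: vr[A=0] → run A
t=1: vr[A=1024/1277 F=1024/1277] → run A
t=2: vr[A=2048/1277 F=1024/1277] → run F
t=3: vr[A=2048/1277 C=3868672/3193777 F=3868672/3193777] → run C
t=4: vr[A=2048/1277 C=2652674560/839963351 F=3868672/3193777] → run F
t=5: vr[A=2048/1277 C=2652674560/839963351 F=5176320/3193777] → run A
t=6: vr[A=3072/1277 C=2652674560/839963351 F=5176320/3193777] → run F
t=7: vr[A=3072/1277 C=2652674560/839963351 F=6483968/3193777] → run F
t=8: vr[A=3072/1277 C=2652674560/839963351 F=7791616/3193777] → run A
t=9: vr[A=4096/1277 C=2652674560/839963351 F=7791616/3193777] → run F
t=10: vr[A=4096/1277 C=2652674560/839963351 F=9099264/3193777] → run F
t=11: vr[A=4096/1277 C=2652674560/839963351 F=10406912/3193777] → run C
t=12: vr[A=4096/1277 C=4287888384/839963351 F=10406912/3193777] → run A
t=13: vr[C=4287888384/839963351 F=10406912/3193777] → run F
t=14: vr[C=4287888384/839963351 F=11714560/3193777] → run F
t=15: vr[C=4287888384/839963351] → run C
t=16: vr[C=5923102208/839963351] → run C
t=17: vr[C=7558316032/839963351] → run C
t=18: vr[C=9193529856/839963351] → run C
t=19: vr[C=10828743680/839963351] → run C
t=20: (idle)
t=21: (idle)
t=22: (idle)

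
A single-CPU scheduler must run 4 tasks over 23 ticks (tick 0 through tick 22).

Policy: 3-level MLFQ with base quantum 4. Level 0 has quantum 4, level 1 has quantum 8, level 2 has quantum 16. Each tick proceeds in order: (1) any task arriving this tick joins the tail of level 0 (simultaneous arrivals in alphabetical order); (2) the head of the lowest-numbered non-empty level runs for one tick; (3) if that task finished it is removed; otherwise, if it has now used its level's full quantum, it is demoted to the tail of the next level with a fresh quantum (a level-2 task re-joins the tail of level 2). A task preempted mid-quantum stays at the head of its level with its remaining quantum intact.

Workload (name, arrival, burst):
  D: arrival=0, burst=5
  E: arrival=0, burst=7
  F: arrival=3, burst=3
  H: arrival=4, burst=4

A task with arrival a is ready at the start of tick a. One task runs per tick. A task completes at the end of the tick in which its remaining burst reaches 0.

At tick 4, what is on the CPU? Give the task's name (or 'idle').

t=0: L0/L1/L2 = DE/-/- → run D
t=1: L0/L1/L2 = DE/-/- → run D
t=2: L0/L1/L2 = DE/-/- → run D
t=3: L0/L1/L2 = DEF/-/- → run D
t=4: L0/L1/L2 = EFH/D/- → run E
t=5: L0/L1/L2 = EFH/D/- → run E
t=6: L0/L1/L2 = EFH/D/- → run E
t=7: L0/L1/L2 = EFH/D/- → run E
t=8: L0/L1/L2 = FH/DE/- → run F
t=9: L0/L1/L2 = FH/DE/- → run F
t=10: L0/L1/L2 = FH/DE/- → run F
t=11: L0/L1/L2 = H/DE/- → run H
t=12: L0/L1/L2 = H/DE/- → run H
t=13: L0/L1/L2 = H/DE/- → run H
t=14: L0/L1/L2 = H/DE/- → run H
t=15: L0/L1/L2 = -/DE/- → run D
t=16: L0/L1/L2 = -/E/- → run E
t=17: L0/L1/L2 = -/E/- → run E
t=18: L0/L1/L2 = -/E/- → run E
t=19: (idle)
t=20: (idle)
t=21: (idle)
t=22: (idle)

running at tick 4 = E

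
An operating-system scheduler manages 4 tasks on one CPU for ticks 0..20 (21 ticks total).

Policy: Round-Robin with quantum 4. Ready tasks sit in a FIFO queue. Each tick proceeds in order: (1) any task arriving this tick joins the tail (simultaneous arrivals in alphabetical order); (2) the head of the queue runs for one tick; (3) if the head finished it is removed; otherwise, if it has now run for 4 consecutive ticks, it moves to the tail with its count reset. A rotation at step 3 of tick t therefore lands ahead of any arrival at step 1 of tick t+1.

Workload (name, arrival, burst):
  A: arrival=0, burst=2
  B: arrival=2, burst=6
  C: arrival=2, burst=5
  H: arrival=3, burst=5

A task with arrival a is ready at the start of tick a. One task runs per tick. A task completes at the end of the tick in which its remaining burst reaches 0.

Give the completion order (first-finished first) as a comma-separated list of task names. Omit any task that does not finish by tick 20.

t=0: queue=[A] q_used=0 → run A
t=1: queue=[A] q_used=1 → run A
t=2: queue=[B,C] q_used=0 → run B
t=3: queue=[B,C,H] q_used=1 → run B
t=4: queue=[B,C,H] q_used=2 → run B
t=5: queue=[B,C,H] q_used=3 → run B
t=6: queue=[C,H,B] q_used=0 → run C
t=7: queue=[C,H,B] q_used=1 → run C
t=8: queue=[C,H,B] q_used=2 → run C
t=9: queue=[C,H,B] q_used=3 → run C
t=10: queue=[H,B,C] q_used=0 → run H
t=11: queue=[H,B,C] q_used=1 → run H
t=12: queue=[H,B,C] q_used=2 → run H
t=13: queue=[H,B,C] q_used=3 → run H
t=14: queue=[B,C,H] q_used=0 → run B
t=15: queue=[B,C,H] q_used=1 → run B
t=16: queue=[C,H] q_used=0 → run C
t=17: queue=[H] q_used=0 → run H
t=18: (idle)
t=19: (idle)
t=20: (idle)

completion order = A, B, C, H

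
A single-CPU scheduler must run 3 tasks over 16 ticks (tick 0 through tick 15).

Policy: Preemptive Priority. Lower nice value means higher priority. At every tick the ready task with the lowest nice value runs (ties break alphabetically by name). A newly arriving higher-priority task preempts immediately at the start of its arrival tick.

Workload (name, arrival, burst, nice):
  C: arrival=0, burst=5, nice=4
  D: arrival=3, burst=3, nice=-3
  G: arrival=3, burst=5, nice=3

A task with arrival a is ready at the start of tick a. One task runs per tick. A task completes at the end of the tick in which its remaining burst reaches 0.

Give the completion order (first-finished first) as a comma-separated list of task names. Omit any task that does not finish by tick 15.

completion order = D, G, C

t=0: ready={C} → run C
t=1: ready={C} → run C
t=2: ready={C} → run C
t=3: ready={C,D,G} → run D
t=4: ready={C,D,G} → run D
t=5: ready={C,D,G} → run D
t=6: ready={C,G} → run G
t=7: ready={C,G} → run G
t=8: ready={C,G} → run G
t=9: ready={C,G} → run G
t=10: ready={C,G} → run G
t=11: ready={C} → run C
t=12: ready={C} → run C
t=13: (idle)
t=14: (idle)
t=15: (idle)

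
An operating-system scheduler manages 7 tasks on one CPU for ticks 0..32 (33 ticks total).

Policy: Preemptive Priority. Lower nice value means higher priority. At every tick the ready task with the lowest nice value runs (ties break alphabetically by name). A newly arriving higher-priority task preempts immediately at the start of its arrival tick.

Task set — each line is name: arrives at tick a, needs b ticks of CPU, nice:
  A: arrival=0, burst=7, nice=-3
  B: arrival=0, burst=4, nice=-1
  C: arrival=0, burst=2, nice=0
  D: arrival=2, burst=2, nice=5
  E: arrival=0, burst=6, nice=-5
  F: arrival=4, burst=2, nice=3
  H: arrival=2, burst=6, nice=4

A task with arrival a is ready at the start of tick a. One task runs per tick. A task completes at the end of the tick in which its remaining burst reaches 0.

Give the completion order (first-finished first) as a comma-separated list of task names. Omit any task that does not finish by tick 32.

t=0: ready={A,B,C,E} → run E
t=1: ready={A,B,C,E} → run E
t=2: ready={A,B,C,D,E,H} → run E
t=3: ready={A,B,C,D,E,H} → run E
t=4: ready={A,B,C,D,E,F,H} → run E
t=5: ready={A,B,C,D,E,F,H} → run E
t=6: ready={A,B,C,D,F,H} → run A
t=7: ready={A,B,C,D,F,H} → run A
t=8: ready={A,B,C,D,F,H} → run A
t=9: ready={A,B,C,D,F,H} → run A
t=10: ready={A,B,C,D,F,H} → run A
t=11: ready={A,B,C,D,F,H} → run A
t=12: ready={A,B,C,D,F,H} → run A
t=13: ready={B,C,D,F,H} → run B
t=14: ready={B,C,D,F,H} → run B
t=15: ready={B,C,D,F,H} → run B
t=16: ready={B,C,D,F,H} → run B
t=17: ready={C,D,F,H} → run C
t=18: ready={C,D,F,H} → run C
t=19: ready={D,F,H} → run F
t=20: ready={D,F,H} → run F
t=21: ready={D,H} → run H
t=22: ready={D,H} → run H
t=23: ready={D,H} → run H
t=24: ready={D,H} → run H
t=25: ready={D,H} → run H
t=26: ready={D,H} → run H
t=27: ready={D} → run D
t=28: ready={D} → run D
t=29: (idle)
t=30: (idle)
t=31: (idle)
t=32: (idle)

completion order = E, A, B, C, F, H, D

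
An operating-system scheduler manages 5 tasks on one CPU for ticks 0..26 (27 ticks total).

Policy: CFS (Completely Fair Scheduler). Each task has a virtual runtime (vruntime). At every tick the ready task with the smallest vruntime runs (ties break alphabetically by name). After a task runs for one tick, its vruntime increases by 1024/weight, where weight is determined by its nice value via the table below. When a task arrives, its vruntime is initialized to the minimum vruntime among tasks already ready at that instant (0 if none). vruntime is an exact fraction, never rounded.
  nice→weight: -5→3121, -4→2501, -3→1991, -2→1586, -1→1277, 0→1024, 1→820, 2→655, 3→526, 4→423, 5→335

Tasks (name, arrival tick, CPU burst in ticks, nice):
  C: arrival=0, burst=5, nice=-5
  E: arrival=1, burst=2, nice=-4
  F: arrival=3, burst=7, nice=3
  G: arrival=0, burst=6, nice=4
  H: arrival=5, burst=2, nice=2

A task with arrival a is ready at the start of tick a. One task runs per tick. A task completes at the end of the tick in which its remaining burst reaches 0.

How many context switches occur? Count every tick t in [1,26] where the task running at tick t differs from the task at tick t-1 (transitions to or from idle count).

context switches = 19

t=0: vr[C=0 G=0] → run C
t=1: vr[C=1024/3121 E=0 G=0] → run E
t=2: vr[C=1024/3121 E=1024/2501 G=0] → run G
t=3: vr[C=1024/3121 E=1024/2501 F=1024/3121 G=1024/423] → run C
t=4: vr[C=2048/3121 E=1024/2501 F=1024/3121 G=1024/423] → run F
t=5: vr[C=2048/3121 E=1024/2501 F=1867264/820823 G=1024/423 H=1024/2501] → run E
t=6: vr[C=2048/3121 F=1867264/820823 G=1024/423 H=1024/2501] → run H
t=7: vr[C=2048/3121 F=1867264/820823 G=1024/423 H=3231744/1638155] → run C
t=8: vr[C=3072/3121 F=1867264/820823 G=1024/423 H=3231744/1638155] → run C
t=9: vr[C=4096/3121 F=1867264/820823 G=1024/423 H=3231744/1638155] → run C
t=10: vr[F=1867264/820823 G=1024/423 H=3231744/1638155] → run H
t=11: vr[F=1867264/820823 G=1024/423] → run F
t=12: vr[F=3465216/820823 G=1024/423] → run G
t=13: vr[F=3465216/820823 G=2048/423] → run F
t=14: vr[F=5063168/820823 G=2048/423] → run G
t=15: vr[F=5063168/820823 G=1024/141] → run F
t=16: vr[F=6661120/820823 G=1024/141] → run G
t=17: vr[F=6661120/820823 G=4096/423] → run F
t=18: vr[F=8259072/820823 G=4096/423] → run G
t=19: vr[F=8259072/820823 G=5120/423] → run F
t=20: vr[F=9857024/820823 G=5120/423] → run F
t=21: vr[G=5120/423] → run G
t=22: (idle)
t=23: (idle)
t=24: (idle)
t=25: (idle)
t=26: (idle)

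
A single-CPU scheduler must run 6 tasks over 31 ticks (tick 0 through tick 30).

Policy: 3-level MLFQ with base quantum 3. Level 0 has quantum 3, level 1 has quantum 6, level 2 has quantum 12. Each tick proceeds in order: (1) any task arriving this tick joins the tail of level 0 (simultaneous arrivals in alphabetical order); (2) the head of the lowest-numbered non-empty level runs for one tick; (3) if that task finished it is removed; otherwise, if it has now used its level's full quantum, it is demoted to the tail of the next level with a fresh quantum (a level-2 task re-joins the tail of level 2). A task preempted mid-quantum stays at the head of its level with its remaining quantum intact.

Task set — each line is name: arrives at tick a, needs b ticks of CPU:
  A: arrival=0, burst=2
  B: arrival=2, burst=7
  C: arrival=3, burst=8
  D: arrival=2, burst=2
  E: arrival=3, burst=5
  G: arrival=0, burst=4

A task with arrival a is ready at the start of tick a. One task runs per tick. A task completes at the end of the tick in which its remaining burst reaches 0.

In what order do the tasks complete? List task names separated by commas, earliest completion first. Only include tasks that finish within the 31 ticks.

completion order = A, D, G, B, C, E

t=0: L0/L1/L2 = AG/-/- → run A
t=1: L0/L1/L2 = AG/-/- → run A
t=2: L0/L1/L2 = GBD/-/- → run G
t=3: L0/L1/L2 = GBDCE/-/- → run G
t=4: L0/L1/L2 = GBDCE/-/- → run G
t=5: L0/L1/L2 = BDCE/G/- → run B
t=6: L0/L1/L2 = BDCE/G/- → run B
t=7: L0/L1/L2 = BDCE/G/- → run B
t=8: L0/L1/L2 = DCE/GB/- → run D
t=9: L0/L1/L2 = DCE/GB/- → run D
t=10: L0/L1/L2 = CE/GB/- → run C
t=11: L0/L1/L2 = CE/GB/- → run C
t=12: L0/L1/L2 = CE/GB/- → run C
t=13: L0/L1/L2 = E/GBC/- → run E
t=14: L0/L1/L2 = E/GBC/- → run E
t=15: L0/L1/L2 = E/GBC/- → run E
t=16: L0/L1/L2 = -/GBCE/- → run G
t=17: L0/L1/L2 = -/BCE/- → run B
t=18: L0/L1/L2 = -/BCE/- → run B
t=19: L0/L1/L2 = -/BCE/- → run B
t=20: L0/L1/L2 = -/BCE/- → run B
t=21: L0/L1/L2 = -/CE/- → run C
t=22: L0/L1/L2 = -/CE/- → run C
t=23: L0/L1/L2 = -/CE/- → run C
t=24: L0/L1/L2 = -/CE/- → run C
t=25: L0/L1/L2 = -/CE/- → run C
t=26: L0/L1/L2 = -/E/- → run E
t=27: L0/L1/L2 = -/E/- → run E
t=28: (idle)
t=29: (idle)
t=30: (idle)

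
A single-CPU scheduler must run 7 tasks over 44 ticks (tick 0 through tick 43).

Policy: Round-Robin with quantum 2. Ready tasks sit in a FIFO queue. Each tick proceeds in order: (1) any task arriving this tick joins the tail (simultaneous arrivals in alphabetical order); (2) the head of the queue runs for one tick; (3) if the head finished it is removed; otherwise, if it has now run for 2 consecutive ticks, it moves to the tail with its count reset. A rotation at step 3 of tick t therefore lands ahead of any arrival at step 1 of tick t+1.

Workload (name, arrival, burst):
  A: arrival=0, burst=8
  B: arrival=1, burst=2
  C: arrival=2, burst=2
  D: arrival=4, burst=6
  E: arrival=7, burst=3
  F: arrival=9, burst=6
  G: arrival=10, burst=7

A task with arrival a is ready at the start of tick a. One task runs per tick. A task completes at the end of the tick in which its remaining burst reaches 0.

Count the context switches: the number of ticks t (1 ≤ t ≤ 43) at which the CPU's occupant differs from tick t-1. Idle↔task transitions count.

t=0: queue=[A] q_used=0 → run A
t=1: queue=[A,B] q_used=1 → run A
t=2: queue=[B,A,C] q_used=0 → run B
t=3: queue=[B,A,C] q_used=1 → run B
t=4: queue=[A,C,D] q_used=0 → run A
t=5: queue=[A,C,D] q_used=1 → run A
t=6: queue=[C,D,A] q_used=0 → run C
t=7: queue=[C,D,A,E] q_used=1 → run C
t=8: queue=[D,A,E] q_used=0 → run D
t=9: queue=[D,A,E,F] q_used=1 → run D
t=10: queue=[A,E,F,D,G] q_used=0 → run A
t=11: queue=[A,E,F,D,G] q_used=1 → run A
t=12: queue=[E,F,D,G,A] q_used=0 → run E
t=13: queue=[E,F,D,G,A] q_used=1 → run E
t=14: queue=[F,D,G,A,E] q_used=0 → run F
t=15: queue=[F,D,G,A,E] q_used=1 → run F
t=16: queue=[D,G,A,E,F] q_used=0 → run D
t=17: queue=[D,G,A,E,F] q_used=1 → run D
t=18: queue=[G,A,E,F,D] q_used=0 → run G
t=19: queue=[G,A,E,F,D] q_used=1 → run G
t=20: queue=[A,E,F,D,G] q_used=0 → run A
t=21: queue=[A,E,F,D,G] q_used=1 → run A
t=22: queue=[E,F,D,G] q_used=0 → run E
t=23: queue=[F,D,G] q_used=0 → run F
t=24: queue=[F,D,G] q_used=1 → run F
t=25: queue=[D,G,F] q_used=0 → run D
t=26: queue=[D,G,F] q_used=1 → run D
t=27: queue=[G,F] q_used=0 → run G
t=28: queue=[G,F] q_used=1 → run G
t=29: queue=[F,G] q_used=0 → run F
t=30: queue=[F,G] q_used=1 → run F
t=31: queue=[G] q_used=0 → run G
t=32: queue=[G] q_used=1 → run G
t=33: queue=[G] q_used=0 → run G
t=34: (idle)
t=35: (idle)
t=36: (idle)
t=37: (idle)
t=38: (idle)
t=39: (idle)
t=40: (idle)
t=41: (idle)
t=42: (idle)
t=43: (idle)

context switches = 17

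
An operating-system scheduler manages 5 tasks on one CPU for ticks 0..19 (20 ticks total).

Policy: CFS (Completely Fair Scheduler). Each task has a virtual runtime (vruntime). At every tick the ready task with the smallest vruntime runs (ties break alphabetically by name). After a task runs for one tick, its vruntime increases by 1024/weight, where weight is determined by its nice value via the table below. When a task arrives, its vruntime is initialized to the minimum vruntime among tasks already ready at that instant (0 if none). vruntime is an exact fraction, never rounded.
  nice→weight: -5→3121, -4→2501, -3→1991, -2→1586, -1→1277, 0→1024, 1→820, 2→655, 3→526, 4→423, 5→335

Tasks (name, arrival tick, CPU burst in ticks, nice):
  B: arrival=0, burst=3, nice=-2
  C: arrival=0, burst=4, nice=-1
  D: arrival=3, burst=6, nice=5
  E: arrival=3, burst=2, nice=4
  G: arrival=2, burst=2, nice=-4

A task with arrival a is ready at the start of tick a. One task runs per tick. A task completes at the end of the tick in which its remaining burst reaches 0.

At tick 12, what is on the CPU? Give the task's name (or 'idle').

running at tick 12 = D

t=0: vr[B=0 C=0] → run B
t=1: vr[B=512/793 C=0] → run C
t=2: vr[B=512/793 C=1024/1277 G=512/793] → run B
t=3: vr[B=1024/793 C=1024/1277 D=512/793 E=512/793 G=512/793] → run D
t=4: vr[B=1024/793 C=1024/1277 D=983552/265655 E=512/793 G=512/793] → run E
t=5: vr[B=1024/793 C=1024/1277 D=983552/265655 E=1028608/335439 G=512/793] → run G
t=6: vr[B=1024/793 C=1024/1277 D=983552/265655 E=1028608/335439 G=34304/32513] → run C
t=7: vr[B=1024/793 C=2048/1277 D=983552/265655 E=1028608/335439 G=34304/32513] → run G
t=8: vr[B=1024/793 C=2048/1277 D=983552/265655 E=1028608/335439] → run B
t=9: vr[C=2048/1277 D=983552/265655 E=1028608/335439] → run C
t=10: vr[C=3072/1277 D=983552/265655 E=1028608/335439] → run C
t=11: vr[D=983552/265655 E=1028608/335439] → run E
t=12: vr[D=983552/265655] → run D
t=13: vr[D=1795584/265655] → run D
t=14: vr[D=2607616/265655] → run D
t=15: vr[D=3419648/265655] → run D
t=16: vr[D=846336/53131] → run D
t=17: (idle)
t=18: (idle)
t=19: (idle)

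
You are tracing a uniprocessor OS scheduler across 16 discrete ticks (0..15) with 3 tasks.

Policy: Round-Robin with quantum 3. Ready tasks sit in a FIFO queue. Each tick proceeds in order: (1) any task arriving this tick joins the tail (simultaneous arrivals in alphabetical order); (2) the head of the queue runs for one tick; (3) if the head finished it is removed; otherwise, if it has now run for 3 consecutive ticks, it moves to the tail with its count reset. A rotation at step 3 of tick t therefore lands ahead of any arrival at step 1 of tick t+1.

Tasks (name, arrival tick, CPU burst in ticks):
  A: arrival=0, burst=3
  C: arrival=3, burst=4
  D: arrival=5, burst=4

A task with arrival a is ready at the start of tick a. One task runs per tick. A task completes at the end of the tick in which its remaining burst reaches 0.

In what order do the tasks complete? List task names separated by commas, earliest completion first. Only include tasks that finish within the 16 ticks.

completion order = A, C, D

t=0: queue=[A] q_used=0 → run A
t=1: queue=[A] q_used=1 → run A
t=2: queue=[A] q_used=2 → run A
t=3: queue=[C] q_used=0 → run C
t=4: queue=[C] q_used=1 → run C
t=5: queue=[C,D] q_used=2 → run C
t=6: queue=[D,C] q_used=0 → run D
t=7: queue=[D,C] q_used=1 → run D
t=8: queue=[D,C] q_used=2 → run D
t=9: queue=[C,D] q_used=0 → run C
t=10: queue=[D] q_used=0 → run D
t=11: (idle)
t=12: (idle)
t=13: (idle)
t=14: (idle)
t=15: (idle)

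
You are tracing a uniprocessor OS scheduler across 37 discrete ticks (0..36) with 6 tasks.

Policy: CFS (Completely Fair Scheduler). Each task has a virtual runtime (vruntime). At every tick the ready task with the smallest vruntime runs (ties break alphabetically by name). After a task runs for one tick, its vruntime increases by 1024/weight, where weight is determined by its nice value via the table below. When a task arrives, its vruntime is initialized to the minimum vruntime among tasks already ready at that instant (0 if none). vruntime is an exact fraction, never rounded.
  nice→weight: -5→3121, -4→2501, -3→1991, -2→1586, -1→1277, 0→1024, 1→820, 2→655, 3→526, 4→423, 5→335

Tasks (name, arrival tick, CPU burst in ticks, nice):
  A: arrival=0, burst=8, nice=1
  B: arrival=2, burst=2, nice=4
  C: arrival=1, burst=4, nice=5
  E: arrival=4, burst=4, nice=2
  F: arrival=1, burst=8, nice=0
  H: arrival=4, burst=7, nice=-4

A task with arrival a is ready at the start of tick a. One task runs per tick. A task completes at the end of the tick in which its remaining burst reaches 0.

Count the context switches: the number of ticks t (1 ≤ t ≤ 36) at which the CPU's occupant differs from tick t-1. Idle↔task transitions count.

context switches = 29

t=0: vr[A=0] → run A
t=1: vr[A=256/205 C=256/205 F=256/205] → run A
t=2: vr[A=512/205 B=256/205 C=256/205 F=256/205] → run B
t=3: vr[A=512/205 B=318208/86715 C=256/205 F=256/205] → run C
t=4: vr[A=512/205 B=318208/86715 C=59136/13735 E=256/205 F=256/205 H=256/205] → run E
t=5: vr[A=512/205 B=318208/86715 C=59136/13735 E=15104/5371 F=256/205 H=256/205] → run F
t=6: vr[A=512/205 B=318208/86715 C=59136/13735 E=15104/5371 F=461/205 H=256/205] → run H
t=7: vr[A=512/205 B=318208/86715 C=59136/13735 E=15104/5371 F=461/205 H=20736/12505] → run H
t=8: vr[A=512/205 B=318208/86715 C=59136/13735 E=15104/5371 F=461/205 H=25856/12505] → run H
t=9: vr[A=512/205 B=318208/86715 C=59136/13735 E=15104/5371 F=461/205 H=30976/12505] → run F
t=10: vr[A=512/205 B=318208/86715 C=59136/13735 E=15104/5371 F=666/205 H=30976/12505] → run H
t=11: vr[A=512/205 B=318208/86715 C=59136/13735 E=15104/5371 F=666/205 H=36096/12505] → run A
t=12: vr[A=768/205 B=318208/86715 C=59136/13735 E=15104/5371 F=666/205 H=36096/12505] → run E
t=13: vr[A=768/205 B=318208/86715 C=59136/13735 E=117504/26855 F=666/205 H=36096/12505] → run H
t=14: vr[A=768/205 B=318208/86715 C=59136/13735 E=117504/26855 F=666/205 H=41216/12505] → run F
t=15: vr[A=768/205 B=318208/86715 C=59136/13735 E=117504/26855 F=871/205 H=41216/12505] → run H
t=16: vr[A=768/205 B=318208/86715 C=59136/13735 E=117504/26855 F=871/205 H=46336/12505] → run B
t=17: vr[A=768/205 C=59136/13735 E=117504/26855 F=871/205 H=46336/12505] → run H
t=18: vr[A=768/205 C=59136/13735 E=117504/26855 F=871/205] → run A
t=19: vr[A=1024/205 C=59136/13735 E=117504/26855 F=871/205] → run F
t=20: vr[A=1024/205 C=59136/13735 E=117504/26855 F=1076/205] → run C
t=21: vr[A=1024/205 C=20224/2747 E=117504/26855 F=1076/205] → run E
t=22: vr[A=1024/205 C=20224/2747 E=159488/26855 F=1076/205] → run A
t=23: vr[A=256/41 C=20224/2747 E=159488/26855 F=1076/205] → run F
t=24: vr[A=256/41 C=20224/2747 E=159488/26855 F=1281/205] → run E
t=25: vr[A=256/41 C=20224/2747 F=1281/205] → run A
t=26: vr[A=1536/205 C=20224/2747 F=1281/205] → run F
t=27: vr[A=1536/205 C=20224/2747 F=1486/205] → run F
t=28: vr[A=1536/205 C=20224/2747 F=1691/205] → run C
t=29: vr[A=1536/205 C=143104/13735 F=1691/205] → run A
t=30: vr[A=1792/205 C=143104/13735 F=1691/205] → run F
t=31: vr[A=1792/205 C=143104/13735] → run A
t=32: vr[C=143104/13735] → run C
t=33: (idle)
t=34: (idle)
t=35: (idle)
t=36: (idle)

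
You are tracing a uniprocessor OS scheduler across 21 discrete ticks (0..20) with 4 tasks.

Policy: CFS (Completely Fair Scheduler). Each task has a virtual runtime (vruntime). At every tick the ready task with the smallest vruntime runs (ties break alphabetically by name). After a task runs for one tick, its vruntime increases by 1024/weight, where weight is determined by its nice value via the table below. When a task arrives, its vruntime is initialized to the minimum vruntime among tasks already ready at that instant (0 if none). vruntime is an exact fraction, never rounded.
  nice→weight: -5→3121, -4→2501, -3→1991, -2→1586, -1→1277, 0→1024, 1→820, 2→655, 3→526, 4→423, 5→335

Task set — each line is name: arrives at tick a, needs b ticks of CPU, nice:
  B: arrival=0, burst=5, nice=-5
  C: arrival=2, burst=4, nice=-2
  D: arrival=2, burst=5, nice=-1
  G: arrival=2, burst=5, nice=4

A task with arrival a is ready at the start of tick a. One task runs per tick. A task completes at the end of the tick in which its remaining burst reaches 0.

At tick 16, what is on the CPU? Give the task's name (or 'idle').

running at tick 16 = G

t=0: vr[B=0] → run B
t=1: vr[B=1024/3121] → run B
t=2: vr[B=2048/3121 C=2048/3121 D=2048/3121 G=2048/3121] → run B
t=3: vr[B=3072/3121 C=2048/3121 D=2048/3121 G=2048/3121] → run C
t=4: vr[B=3072/3121 C=3222016/2474953 D=2048/3121 G=2048/3121] → run D
t=5: vr[B=3072/3121 C=3222016/2474953 D=5811200/3985517 G=2048/3121] → run G
t=6: vr[B=3072/3121 C=3222016/2474953 D=5811200/3985517 G=4062208/1320183] → run B
t=7: vr[B=4096/3121 C=3222016/2474953 D=5811200/3985517 G=4062208/1320183] → run C
t=8: vr[B=4096/3121 C=4819968/2474953 D=5811200/3985517 G=4062208/1320183] → run B
t=9: vr[C=4819968/2474953 D=5811200/3985517 G=4062208/1320183] → run D
t=10: vr[C=4819968/2474953 D=9007104/3985517 G=4062208/1320183] → run C
t=11: vr[C=6417920/2474953 D=9007104/3985517 G=4062208/1320183] → run D
t=12: vr[C=6417920/2474953 D=12203008/3985517 G=4062208/1320183] → run C
t=13: vr[D=12203008/3985517 G=4062208/1320183] → run D
t=14: vr[D=15398912/3985517 G=4062208/1320183] → run G
t=15: vr[D=15398912/3985517 G=7258112/1320183] → run D
t=16: vr[G=7258112/1320183] → run G
t=17: vr[G=3484672/440061] → run G
t=18: vr[G=13649920/1320183] → run G
t=19: (idle)
t=20: (idle)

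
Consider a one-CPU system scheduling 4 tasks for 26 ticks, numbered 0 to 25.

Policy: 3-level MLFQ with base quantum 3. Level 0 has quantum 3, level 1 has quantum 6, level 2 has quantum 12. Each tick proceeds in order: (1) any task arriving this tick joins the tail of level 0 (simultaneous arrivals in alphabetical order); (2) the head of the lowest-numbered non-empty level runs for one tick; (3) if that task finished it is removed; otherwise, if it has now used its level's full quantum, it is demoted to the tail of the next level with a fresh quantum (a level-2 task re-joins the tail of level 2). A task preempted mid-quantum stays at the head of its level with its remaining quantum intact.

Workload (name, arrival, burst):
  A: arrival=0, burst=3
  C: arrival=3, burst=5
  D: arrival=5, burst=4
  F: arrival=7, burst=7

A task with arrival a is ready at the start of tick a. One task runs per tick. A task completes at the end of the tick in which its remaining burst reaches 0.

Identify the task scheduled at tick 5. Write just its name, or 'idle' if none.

t=0: L0/L1/L2 = A/-/- → run A
t=1: L0/L1/L2 = A/-/- → run A
t=2: L0/L1/L2 = A/-/- → run A
t=3: L0/L1/L2 = C/-/- → run C
t=4: L0/L1/L2 = C/-/- → run C
t=5: L0/L1/L2 = CD/-/- → run C
t=6: L0/L1/L2 = D/C/- → run D
t=7: L0/L1/L2 = DF/C/- → run D
t=8: L0/L1/L2 = DF/C/- → run D
t=9: L0/L1/L2 = F/CD/- → run F
t=10: L0/L1/L2 = F/CD/- → run F
t=11: L0/L1/L2 = F/CD/- → run F
t=12: L0/L1/L2 = -/CDF/- → run C
t=13: L0/L1/L2 = -/CDF/- → run C
t=14: L0/L1/L2 = -/DF/- → run D
t=15: L0/L1/L2 = -/F/- → run F
t=16: L0/L1/L2 = -/F/- → run F
t=17: L0/L1/L2 = -/F/- → run F
t=18: L0/L1/L2 = -/F/- → run F
t=19: (idle)
t=20: (idle)
t=21: (idle)
t=22: (idle)
t=23: (idle)
t=24: (idle)
t=25: (idle)

running at tick 5 = C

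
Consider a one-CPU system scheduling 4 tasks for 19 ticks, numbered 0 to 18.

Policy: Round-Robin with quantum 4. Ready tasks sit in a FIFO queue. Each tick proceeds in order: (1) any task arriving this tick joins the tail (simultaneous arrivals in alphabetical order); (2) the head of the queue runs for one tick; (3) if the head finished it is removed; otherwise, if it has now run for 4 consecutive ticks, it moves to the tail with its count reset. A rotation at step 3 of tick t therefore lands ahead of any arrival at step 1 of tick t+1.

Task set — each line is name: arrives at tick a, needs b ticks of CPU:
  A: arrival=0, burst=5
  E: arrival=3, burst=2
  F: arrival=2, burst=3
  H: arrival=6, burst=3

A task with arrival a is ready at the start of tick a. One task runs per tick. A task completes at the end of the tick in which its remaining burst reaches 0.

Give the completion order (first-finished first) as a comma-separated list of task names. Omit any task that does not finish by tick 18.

t=0: queue=[A] q_used=0 → run A
t=1: queue=[A] q_used=1 → run A
t=2: queue=[A,F] q_used=2 → run A
t=3: queue=[A,F,E] q_used=3 → run A
t=4: queue=[F,E,A] q_used=0 → run F
t=5: queue=[F,E,A] q_used=1 → run F
t=6: queue=[F,E,A,H] q_used=2 → run F
t=7: queue=[E,A,H] q_used=0 → run E
t=8: queue=[E,A,H] q_used=1 → run E
t=9: queue=[A,H] q_used=0 → run A
t=10: queue=[H] q_used=0 → run H
t=11: queue=[H] q_used=1 → run H
t=12: queue=[H] q_used=2 → run H
t=13: (idle)
t=14: (idle)
t=15: (idle)
t=16: (idle)
t=17: (idle)
t=18: (idle)

completion order = F, E, A, H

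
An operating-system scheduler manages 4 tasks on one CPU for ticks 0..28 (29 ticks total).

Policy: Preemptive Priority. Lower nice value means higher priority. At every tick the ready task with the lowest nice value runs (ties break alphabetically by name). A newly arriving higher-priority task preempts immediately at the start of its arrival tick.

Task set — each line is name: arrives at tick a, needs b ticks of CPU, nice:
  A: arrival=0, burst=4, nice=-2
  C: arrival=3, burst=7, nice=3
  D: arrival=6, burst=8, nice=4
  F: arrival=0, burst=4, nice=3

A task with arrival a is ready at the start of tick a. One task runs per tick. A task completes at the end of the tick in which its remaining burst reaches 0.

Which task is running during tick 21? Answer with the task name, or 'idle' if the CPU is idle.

t=0: ready={A,F} → run A
t=1: ready={A,F} → run A
t=2: ready={A,F} → run A
t=3: ready={A,C,F} → run A
t=4: ready={C,F} → run C
t=5: ready={C,F} → run C
t=6: ready={C,D,F} → run C
t=7: ready={C,D,F} → run C
t=8: ready={C,D,F} → run C
t=9: ready={C,D,F} → run C
t=10: ready={C,D,F} → run C
t=11: ready={D,F} → run F
t=12: ready={D,F} → run F
t=13: ready={D,F} → run F
t=14: ready={D,F} → run F
t=15: ready={D} → run D
t=16: ready={D} → run D
t=17: ready={D} → run D
t=18: ready={D} → run D
t=19: ready={D} → run D
t=20: ready={D} → run D
t=21: ready={D} → run D
t=22: ready={D} → run D
t=23: (idle)
t=24: (idle)
t=25: (idle)
t=26: (idle)
t=27: (idle)
t=28: (idle)

running at tick 21 = D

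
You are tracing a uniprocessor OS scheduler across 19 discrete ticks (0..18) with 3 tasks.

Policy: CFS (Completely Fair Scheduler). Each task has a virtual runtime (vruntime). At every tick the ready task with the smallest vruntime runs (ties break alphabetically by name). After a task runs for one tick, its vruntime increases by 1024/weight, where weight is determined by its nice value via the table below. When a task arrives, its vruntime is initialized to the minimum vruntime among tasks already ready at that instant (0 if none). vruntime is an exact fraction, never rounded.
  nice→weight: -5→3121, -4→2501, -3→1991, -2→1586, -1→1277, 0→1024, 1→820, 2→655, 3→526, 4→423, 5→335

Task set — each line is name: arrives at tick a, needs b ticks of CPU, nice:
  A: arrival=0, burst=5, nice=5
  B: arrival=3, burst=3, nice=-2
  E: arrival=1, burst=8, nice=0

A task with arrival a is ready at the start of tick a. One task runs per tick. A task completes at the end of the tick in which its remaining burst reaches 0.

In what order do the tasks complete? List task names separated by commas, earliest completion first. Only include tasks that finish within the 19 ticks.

completion order = B, E, A

t=0: vr[A=0] → run A
t=1: vr[A=1024/335 E=1024/335] → run A
t=2: vr[A=2048/335 E=1024/335] → run E
t=3: vr[A=2048/335 B=1359/335 E=1359/335] → run B
t=4: vr[A=2048/335 B=1249207/265655 E=1359/335] → run E
t=5: vr[A=2048/335 B=1249207/265655 E=1694/335] → run B
t=6: vr[A=2048/335 B=1420727/265655 E=1694/335] → run E
t=7: vr[A=2048/335 B=1420727/265655 E=2029/335] → run B
t=8: vr[A=2048/335 E=2029/335] → run E
t=9: vr[A=2048/335 E=2364/335] → run A
t=10: vr[A=3072/335 E=2364/335] → run E
t=11: vr[A=3072/335 E=2699/335] → run E
t=12: vr[A=3072/335 E=3034/335] → run E
t=13: vr[A=3072/335 E=3369/335] → run A
t=14: vr[A=4096/335 E=3369/335] → run E
t=15: vr[A=4096/335] → run A
t=16: (idle)
t=17: (idle)
t=18: (idle)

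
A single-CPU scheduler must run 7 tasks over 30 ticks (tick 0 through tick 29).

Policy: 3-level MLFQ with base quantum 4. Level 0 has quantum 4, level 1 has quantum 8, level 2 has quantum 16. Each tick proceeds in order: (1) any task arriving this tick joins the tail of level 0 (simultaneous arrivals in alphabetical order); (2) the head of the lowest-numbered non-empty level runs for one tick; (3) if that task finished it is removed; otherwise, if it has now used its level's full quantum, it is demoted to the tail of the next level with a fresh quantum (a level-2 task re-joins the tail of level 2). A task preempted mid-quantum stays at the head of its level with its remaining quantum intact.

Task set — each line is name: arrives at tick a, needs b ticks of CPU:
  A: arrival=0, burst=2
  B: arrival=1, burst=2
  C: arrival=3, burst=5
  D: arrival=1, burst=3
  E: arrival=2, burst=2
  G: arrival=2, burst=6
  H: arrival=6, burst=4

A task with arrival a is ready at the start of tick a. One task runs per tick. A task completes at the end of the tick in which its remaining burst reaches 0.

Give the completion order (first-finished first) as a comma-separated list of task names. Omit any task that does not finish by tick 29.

t=0: L0/L1/L2 = A/-/- → run A
t=1: L0/L1/L2 = ABD/-/- → run A
t=2: L0/L1/L2 = BDEG/-/- → run B
t=3: L0/L1/L2 = BDEGC/-/- → run B
t=4: L0/L1/L2 = DEGC/-/- → run D
t=5: L0/L1/L2 = DEGC/-/- → run D
t=6: L0/L1/L2 = DEGCH/-/- → run D
t=7: L0/L1/L2 = EGCH/-/- → run E
t=8: L0/L1/L2 = EGCH/-/- → run E
t=9: L0/L1/L2 = GCH/-/- → run G
t=10: L0/L1/L2 = GCH/-/- → run G
t=11: L0/L1/L2 = GCH/-/- → run G
t=12: L0/L1/L2 = GCH/-/- → run G
t=13: L0/L1/L2 = CH/G/- → run C
t=14: L0/L1/L2 = CH/G/- → run C
t=15: L0/L1/L2 = CH/G/- → run C
t=16: L0/L1/L2 = CH/G/- → run C
t=17: L0/L1/L2 = H/GC/- → run H
t=18: L0/L1/L2 = H/GC/- → run H
t=19: L0/L1/L2 = H/GC/- → run H
t=20: L0/L1/L2 = H/GC/- → run H
t=21: L0/L1/L2 = -/GC/- → run G
t=22: L0/L1/L2 = -/GC/- → run G
t=23: L0/L1/L2 = -/C/- → run C
t=24: (idle)
t=25: (idle)
t=26: (idle)
t=27: (idle)
t=28: (idle)
t=29: (idle)

completion order = A, B, D, E, H, G, C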